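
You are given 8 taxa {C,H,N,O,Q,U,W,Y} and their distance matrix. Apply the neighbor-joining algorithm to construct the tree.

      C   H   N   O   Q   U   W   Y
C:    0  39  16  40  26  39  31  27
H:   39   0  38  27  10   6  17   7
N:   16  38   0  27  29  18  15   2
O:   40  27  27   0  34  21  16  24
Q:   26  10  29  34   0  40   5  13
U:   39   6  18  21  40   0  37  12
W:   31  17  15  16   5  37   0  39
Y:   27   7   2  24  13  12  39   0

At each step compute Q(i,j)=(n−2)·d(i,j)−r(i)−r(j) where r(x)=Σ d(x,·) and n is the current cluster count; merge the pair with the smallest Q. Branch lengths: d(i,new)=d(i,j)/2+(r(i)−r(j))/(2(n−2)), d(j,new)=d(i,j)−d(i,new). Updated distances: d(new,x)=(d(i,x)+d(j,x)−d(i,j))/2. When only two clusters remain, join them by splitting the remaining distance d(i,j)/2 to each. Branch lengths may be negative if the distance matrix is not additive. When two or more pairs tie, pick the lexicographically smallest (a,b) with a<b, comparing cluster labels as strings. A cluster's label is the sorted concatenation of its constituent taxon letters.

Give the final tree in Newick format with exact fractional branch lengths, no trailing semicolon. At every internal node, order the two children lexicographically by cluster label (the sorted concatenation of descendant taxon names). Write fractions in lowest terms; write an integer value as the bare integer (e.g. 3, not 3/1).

((((C:239/16,N:17/16):99/16,((H:13/5,U:17/5):59/12,Y:19/12):81/16):43/16,O:225/16):135/32,(Q:9/4,W:11/4):135/32)

iteration 1: select Q,W (d=5, Q=-287); attach at lengths (9/4, 11/4); label the merged cluster QW
  updated: d(C,QW)=26, d(H,QW)=11, d(N,QW)=39/2, d(O,QW)=45/2, d(QW,U)=36, d(QW,Y)=47/2
iteration 2: select H,U (d=6, Q=-230); attach at lengths (13/5, 17/5); label the merged cluster HU
  updated: d(C,HU)=36, d(HU,N)=25, d(HU,O)=21, d(HU,QW)=41/2, d(HU,Y)=13/2
iteration 3: select C,N (d=16, Q=-341/2); attach at lengths (239/16, 17/16); label the merged cluster CN
  updated: d(CN,HU)=45/2, d(CN,O)=51/2, d(CN,QW)=59/4, d(CN,Y)=13/2
iteration 4: select HU,Y (d=13/2, Q=-223/2); attach at lengths (59/12, 19/12); label the merged cluster HUY
  updated: d(CN,HUY)=45/4, d(HUY,O)=77/4, d(HUY,QW)=75/4
iteration 5: select CN,HUY (d=45/4, Q=-313/4); attach at lengths (99/16, 81/16); label the merged cluster CHNUY
  updated: d(CHNUY,O)=67/4, d(CHNUY,QW)=89/8
iteration 6: select CHNUY,O (d=67/4, Q=-403/8); attach at lengths (43/16, 225/16); label the merged cluster CHNOUY
  updated: d(CHNOUY,QW)=135/16
iteration 7: select CHNOUY,QW (d=135/16); attach at lengths (135/32, 135/32); label the merged cluster CHNOQUWY
final tree: ((((C:239/16,N:17/16):99/16,((H:13/5,U:17/5):59/12,Y:19/12):81/16):43/16,O:225/16):135/32,(Q:9/4,W:11/4):135/32)
total length: 1119/16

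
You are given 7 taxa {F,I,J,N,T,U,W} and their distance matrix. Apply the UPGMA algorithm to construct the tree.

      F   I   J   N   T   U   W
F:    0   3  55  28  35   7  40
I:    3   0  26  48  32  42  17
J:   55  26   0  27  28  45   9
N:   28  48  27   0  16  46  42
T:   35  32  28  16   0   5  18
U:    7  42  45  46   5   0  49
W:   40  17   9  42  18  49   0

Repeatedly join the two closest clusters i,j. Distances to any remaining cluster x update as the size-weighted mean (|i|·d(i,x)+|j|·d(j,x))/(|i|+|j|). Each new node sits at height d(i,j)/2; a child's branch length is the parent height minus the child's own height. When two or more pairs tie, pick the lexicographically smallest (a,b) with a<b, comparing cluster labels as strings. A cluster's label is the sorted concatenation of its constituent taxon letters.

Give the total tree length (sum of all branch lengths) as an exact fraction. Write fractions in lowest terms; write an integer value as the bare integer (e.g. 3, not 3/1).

1499/20

step 1: merge (F,I) at d=3; branch lengths F→3/2, I→3/2; new cluster FI
  updated: d(FI,J)=81/2, d(FI,N)=38, d(FI,T)=67/2, d(FI,U)=49/2, d(FI,W)=57/2
step 2: merge (T,U) at d=5; branch lengths T→5/2, U→5/2; new cluster TU
  updated: d(FI,TU)=29, d(J,TU)=73/2, d(N,TU)=31, d(TU,W)=67/2
step 3: merge (J,W) at d=9; branch lengths J→9/2, W→9/2; new cluster JW
  updated: d(FI,JW)=69/2, d(JW,N)=69/2, d(JW,TU)=35
step 4: merge (FI,TU) at d=29; branch lengths FI→13, TU→12; new cluster FITU
  updated: d(FITU,JW)=139/4, d(FITU,N)=69/2
step 5: merge (FITU,N) at d=69/2; branch lengths FITU→11/4, N→69/4; new cluster FINTU
  updated: d(FINTU,JW)=347/10
step 6: merge (FINTU,JW) at d=347/10; branch lengths FINTU→1/10, JW→257/20; new cluster FIJNTUW
final tree: ((((F:3/2,I:3/2):13,(T:5/2,U:5/2):12):11/4,N:69/4):1/10,(J:9/2,W:9/2):257/20)
total length: 1499/20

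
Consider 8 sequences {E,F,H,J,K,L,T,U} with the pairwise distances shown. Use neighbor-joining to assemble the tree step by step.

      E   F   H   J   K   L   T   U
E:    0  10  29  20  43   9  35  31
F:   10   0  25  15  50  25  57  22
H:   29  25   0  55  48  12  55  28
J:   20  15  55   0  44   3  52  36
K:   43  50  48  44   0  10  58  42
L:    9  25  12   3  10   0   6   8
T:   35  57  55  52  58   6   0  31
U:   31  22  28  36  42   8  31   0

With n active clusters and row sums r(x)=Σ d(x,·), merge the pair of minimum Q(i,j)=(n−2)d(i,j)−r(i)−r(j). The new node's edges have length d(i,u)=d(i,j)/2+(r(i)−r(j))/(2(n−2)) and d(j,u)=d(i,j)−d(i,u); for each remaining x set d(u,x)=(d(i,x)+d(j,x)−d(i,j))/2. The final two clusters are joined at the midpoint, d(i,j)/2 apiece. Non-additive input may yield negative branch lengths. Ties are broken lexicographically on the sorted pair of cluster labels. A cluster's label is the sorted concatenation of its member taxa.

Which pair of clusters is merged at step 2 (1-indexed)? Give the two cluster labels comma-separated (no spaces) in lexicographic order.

iteration 1: select F,J (d=15, Q=-339); attach at lengths (23/4, 37/4); label the merged cluster FJ
  updated: d(E,FJ)=15/2, d(FJ,H)=65/2, d(FJ,K)=79/2, d(FJ,L)=13/2, d(FJ,T)=47, d(FJ,U)=43/2
iteration 2: select E,FJ (d=15/2, Q=-543/2); attach at lengths (15/4, 15/4); label the merged cluster EFJ
  updated: d(EFJ,H)=27, d(EFJ,K)=75/2, d(EFJ,L)=4, d(EFJ,T)=149/4, d(EFJ,U)=45/2
iteration 3: select L,T (d=6, Q=-813/4); attach at lengths (-493/32, 685/32); label the merged cluster LT
  updated: d(EFJ,LT)=141/8, d(H,LT)=61/2, d(K,LT)=31, d(LT,U)=33/2
iteration 4: select K,LT (d=31, Q=-1289/8); attach at lengths (1247/48, 241/48); label the merged cluster KLT
  updated: d(EFJ,KLT)=193/16, d(H,KLT)=95/4, d(KLT,U)=55/4
iteration 5: select EFJ,KLT (d=193/16, Q=-87); attach at lengths (289/32, 97/32); label the merged cluster EFJKLT
  updated: d(EFJKLT,H)=619/32, d(EFJKLT,U)=387/32
iteration 6: select EFJKLT,H (d=619/32, Q=-951/16); attach at lengths (55/32, 141/8); label the merged cluster EFHJKLT
  updated: d(EFHJKLT,U)=83/8
iteration 7: select EFHJKLT,U (d=83/8); attach at lengths (83/16, 83/16); label the merged cluster EFHJKLTU
final tree: ((((E:15/4,(F:23/4,J:37/4):15/4):289/32,(K:1247/48,(L:-493/32,T:685/32):241/48):97/32):55/32,H:141/8):83/16,U:83/16)
total length: 3241/32

E,FJ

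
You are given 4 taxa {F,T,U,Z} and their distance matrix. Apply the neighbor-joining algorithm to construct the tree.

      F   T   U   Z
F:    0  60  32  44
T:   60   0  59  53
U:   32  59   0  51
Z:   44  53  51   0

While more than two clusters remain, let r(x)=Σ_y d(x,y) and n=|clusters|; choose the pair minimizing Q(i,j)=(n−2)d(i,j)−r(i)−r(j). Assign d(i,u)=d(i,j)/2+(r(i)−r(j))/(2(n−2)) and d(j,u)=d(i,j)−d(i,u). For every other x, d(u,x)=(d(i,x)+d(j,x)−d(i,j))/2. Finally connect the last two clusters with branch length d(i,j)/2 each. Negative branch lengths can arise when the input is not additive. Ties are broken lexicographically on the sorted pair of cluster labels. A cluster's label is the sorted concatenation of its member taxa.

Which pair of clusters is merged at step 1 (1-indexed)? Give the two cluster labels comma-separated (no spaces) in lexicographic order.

F,U

1. join F+U (d=32, Q=-214) ⇒ FU; edges |F|=29/2, |U|=35/2
  updated: d(FU,T)=87/2, d(FU,Z)=63/2
2. join FU+T (d=87/2, Q=-128) ⇒ FTU; edges |FU|=11, |T|=65/2
  updated: d(FTU,Z)=41/2
3. join FTU+Z (d=41/2) ⇒ FTUZ; edges |FTU|=41/4, |Z|=41/4
final tree: (((F:29/2,U:35/2):11,T:65/2):41/4,Z:41/4)
total length: 96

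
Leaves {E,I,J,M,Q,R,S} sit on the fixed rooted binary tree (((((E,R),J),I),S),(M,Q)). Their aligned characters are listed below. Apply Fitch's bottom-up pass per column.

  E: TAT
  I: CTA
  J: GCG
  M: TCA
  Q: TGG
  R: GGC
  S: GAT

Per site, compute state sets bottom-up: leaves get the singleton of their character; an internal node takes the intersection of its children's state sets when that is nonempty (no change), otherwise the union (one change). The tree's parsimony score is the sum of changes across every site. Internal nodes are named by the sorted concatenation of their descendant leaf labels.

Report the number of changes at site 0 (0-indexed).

[col 0] ER: children E:{T}, R:{G} ∪→ {G,T}; cost 1
[col 0] EJR: children ER:{G,T}, J:{G} ∩→ {G}; cost 0
[col 0] EIJR: children EJR:{G}, I:{C} ∪→ {C,G}; cost 1
[col 0] EIJRS: children EIJR:{C,G}, S:{G} ∩→ {G}; cost 0
[col 0] MQ: children M:{T}, Q:{T} ∩→ {T}; cost 0
[col 0] EIJMQRS: children EIJRS:{G}, MQ:{T} ∪→ {G,T}; cost 1
[col 1] ER: children E:{A}, R:{G} ∪→ {A,G}; cost 1
[col 1] EJR: children ER:{A,G}, J:{C} ∪→ {A,C,G}; cost 1
[col 1] EIJR: children EJR:{A,C,G}, I:{T} ∪→ {A,C,G,T}; cost 1
[col 1] EIJRS: children EIJR:{A,C,G,T}, S:{A} ∩→ {A}; cost 0
[col 1] MQ: children M:{C}, Q:{G} ∪→ {C,G}; cost 1
[col 1] EIJMQRS: children EIJRS:{A}, MQ:{C,G} ∪→ {A,C,G}; cost 1
[col 2] ER: children E:{T}, R:{C} ∪→ {C,T}; cost 1
[col 2] EJR: children ER:{C,T}, J:{G} ∪→ {C,G,T}; cost 1
[col 2] EIJR: children EJR:{C,G,T}, I:{A} ∪→ {A,C,G,T}; cost 1
[col 2] EIJRS: children EIJR:{A,C,G,T}, S:{T} ∩→ {T}; cost 0
[col 2] MQ: children M:{A}, Q:{G} ∪→ {A,G}; cost 1
[col 2] EIJMQRS: children EIJRS:{T}, MQ:{A,G} ∪→ {A,G,T}; cost 1
per-site changes: [3, 5, 5]; total = 13

3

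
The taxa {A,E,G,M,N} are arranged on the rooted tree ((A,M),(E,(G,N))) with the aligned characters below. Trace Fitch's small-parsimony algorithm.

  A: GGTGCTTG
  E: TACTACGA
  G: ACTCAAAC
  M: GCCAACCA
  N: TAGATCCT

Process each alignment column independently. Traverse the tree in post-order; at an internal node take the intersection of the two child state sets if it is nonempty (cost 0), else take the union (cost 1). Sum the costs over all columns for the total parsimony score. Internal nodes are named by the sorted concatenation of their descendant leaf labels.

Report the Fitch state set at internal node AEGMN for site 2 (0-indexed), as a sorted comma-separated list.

[col 0] AM: children A:{G}, M:{G} ∩→ {G}; cost 0
[col 0] GN: children G:{A}, N:{T} ∪→ {A,T}; cost 1
[col 0] EGN: children E:{T}, GN:{A,T} ∩→ {T}; cost 0
[col 0] AEGMN: children AM:{G}, EGN:{T} ∪→ {G,T}; cost 1
[col 1] AM: children A:{G}, M:{C} ∪→ {C,G}; cost 1
[col 1] GN: children G:{C}, N:{A} ∪→ {A,C}; cost 1
[col 1] EGN: children E:{A}, GN:{A,C} ∩→ {A}; cost 0
[col 1] AEGMN: children AM:{C,G}, EGN:{A} ∪→ {A,C,G}; cost 1
[col 2] AM: children A:{T}, M:{C} ∪→ {C,T}; cost 1
[col 2] GN: children G:{T}, N:{G} ∪→ {G,T}; cost 1
[col 2] EGN: children E:{C}, GN:{G,T} ∪→ {C,G,T}; cost 1
[col 2] AEGMN: children AM:{C,T}, EGN:{C,G,T} ∩→ {C,T}; cost 0
[col 3] AM: children A:{G}, M:{A} ∪→ {A,G}; cost 1
[col 3] GN: children G:{C}, N:{A} ∪→ {A,C}; cost 1
[col 3] EGN: children E:{T}, GN:{A,C} ∪→ {A,C,T}; cost 1
[col 3] AEGMN: children AM:{A,G}, EGN:{A,C,T} ∩→ {A}; cost 0
[col 4] AM: children A:{C}, M:{A} ∪→ {A,C}; cost 1
[col 4] GN: children G:{A}, N:{T} ∪→ {A,T}; cost 1
[col 4] EGN: children E:{A}, GN:{A,T} ∩→ {A}; cost 0
[col 4] AEGMN: children AM:{A,C}, EGN:{A} ∩→ {A}; cost 0
[col 5] AM: children A:{T}, M:{C} ∪→ {C,T}; cost 1
[col 5] GN: children G:{A}, N:{C} ∪→ {A,C}; cost 1
[col 5] EGN: children E:{C}, GN:{A,C} ∩→ {C}; cost 0
[col 5] AEGMN: children AM:{C,T}, EGN:{C} ∩→ {C}; cost 0
[col 6] AM: children A:{T}, M:{C} ∪→ {C,T}; cost 1
[col 6] GN: children G:{A}, N:{C} ∪→ {A,C}; cost 1
[col 6] EGN: children E:{G}, GN:{A,C} ∪→ {A,C,G}; cost 1
[col 6] AEGMN: children AM:{C,T}, EGN:{A,C,G} ∩→ {C}; cost 0
[col 7] AM: children A:{G}, M:{A} ∪→ {A,G}; cost 1
[col 7] GN: children G:{C}, N:{T} ∪→ {C,T}; cost 1
[col 7] EGN: children E:{A}, GN:{C,T} ∪→ {A,C,T}; cost 1
[col 7] AEGMN: children AM:{A,G}, EGN:{A,C,T} ∩→ {A}; cost 0
per-site changes: [2, 3, 3, 3, 2, 2, 3, 3]; total = 21

C,T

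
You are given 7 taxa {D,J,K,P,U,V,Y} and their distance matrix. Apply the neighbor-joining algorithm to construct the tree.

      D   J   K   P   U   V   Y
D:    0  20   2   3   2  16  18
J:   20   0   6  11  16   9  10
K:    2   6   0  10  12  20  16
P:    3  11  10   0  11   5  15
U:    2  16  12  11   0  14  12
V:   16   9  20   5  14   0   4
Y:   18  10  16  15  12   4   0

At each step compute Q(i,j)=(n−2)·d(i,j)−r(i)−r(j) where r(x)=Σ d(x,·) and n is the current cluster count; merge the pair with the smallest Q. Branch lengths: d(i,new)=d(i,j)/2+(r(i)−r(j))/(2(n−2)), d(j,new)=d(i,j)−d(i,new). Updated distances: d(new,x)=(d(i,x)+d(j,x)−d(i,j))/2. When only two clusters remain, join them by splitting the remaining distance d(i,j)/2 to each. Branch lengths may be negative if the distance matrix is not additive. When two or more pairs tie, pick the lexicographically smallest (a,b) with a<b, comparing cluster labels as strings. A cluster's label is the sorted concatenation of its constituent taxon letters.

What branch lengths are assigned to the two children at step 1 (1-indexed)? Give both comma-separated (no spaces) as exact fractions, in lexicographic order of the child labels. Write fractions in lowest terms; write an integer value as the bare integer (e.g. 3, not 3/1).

1. join V+Y (d=4, Q=-123) ⇒ VY; edges |V|=13/10, |Y|=27/10
  updated: d(D,VY)=15, d(J,VY)=15/2, d(K,VY)=16, d(P,VY)=8, d(U,VY)=11
2. join J+VY (d=15/2, Q=-88) ⇒ JVY; edges |J|=33/8, |VY|=27/8
  updated: d(D,JVY)=55/4, d(JVY,K)=29/4, d(JVY,P)=23/4, d(JVY,U)=39/4
3. join D+U (d=2, Q=-99/2) ⇒ DU; edges |D|=-4/3, |U|=10/3
  updated: d(DU,JVY)=43/4, d(DU,K)=6, d(DU,P)=6
4. join DU+K (d=6, Q=-34) ⇒ DKU; edges |DU|=23/8, |K|=25/8
  updated: d(DKU,JVY)=6, d(DKU,P)=5
5. join DKU+JVY (d=6, Q=-67/4) ⇒ DJKUVY; edges |DKU|=21/8, |JVY|=27/8
  updated: d(DJKUVY,P)=19/8
6. join DJKUVY+P (d=19/8) ⇒ DJKPUVY; edges |DJKUVY|=19/16, |P|=19/16
final tree: ((((D:-4/3,U:10/3):23/8,K:25/8):21/8,(J:33/8,(V:13/10,Y:27/10):27/8):27/8):19/16,P:19/16)
total length: 223/8

13/10,27/10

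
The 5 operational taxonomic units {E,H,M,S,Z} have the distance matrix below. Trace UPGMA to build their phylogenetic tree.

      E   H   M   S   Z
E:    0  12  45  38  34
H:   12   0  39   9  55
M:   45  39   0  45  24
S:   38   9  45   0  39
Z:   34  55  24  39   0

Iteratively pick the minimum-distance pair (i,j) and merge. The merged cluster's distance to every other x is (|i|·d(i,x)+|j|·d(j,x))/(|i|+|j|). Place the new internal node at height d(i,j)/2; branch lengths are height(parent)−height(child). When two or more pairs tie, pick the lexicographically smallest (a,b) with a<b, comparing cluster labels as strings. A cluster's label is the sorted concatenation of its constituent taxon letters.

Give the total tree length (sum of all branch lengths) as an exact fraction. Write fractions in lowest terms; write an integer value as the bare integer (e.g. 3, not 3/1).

1. join H+S (d=9) ⇒ HS; edges |H|=9/2, |S|=9/2
  updated: d(E,HS)=25, d(HS,M)=42, d(HS,Z)=47
2. join M+Z (d=24) ⇒ MZ; edges |M|=12, |Z|=12
  updated: d(E,MZ)=79/2, d(HS,MZ)=89/2
3. join E+HS (d=25) ⇒ EHS; edges |E|=25/2, |HS|=8
  updated: d(EHS,MZ)=257/6
4. join EHS+MZ (d=257/6) ⇒ EHMSZ; edges |EHS|=107/12, |MZ|=113/12
final tree: ((E:25/2,(H:9/2,S:9/2):8):107/12,(M:12,Z:12):113/12)
total length: 431/6

431/6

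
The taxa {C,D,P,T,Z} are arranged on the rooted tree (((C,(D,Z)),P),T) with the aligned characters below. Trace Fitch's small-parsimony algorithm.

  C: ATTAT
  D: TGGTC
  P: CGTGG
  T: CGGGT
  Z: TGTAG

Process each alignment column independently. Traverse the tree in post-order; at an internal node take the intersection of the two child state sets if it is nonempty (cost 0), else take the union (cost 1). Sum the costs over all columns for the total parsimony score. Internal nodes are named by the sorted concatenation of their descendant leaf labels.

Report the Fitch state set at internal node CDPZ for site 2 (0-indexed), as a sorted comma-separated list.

T

site 0, node DZ: D={T} ∩ Z={T} → {T} (+0)
site 0, node CDZ: C={A} ∪ DZ={T} → {A,T} (+1)
site 0, node CDPZ: CDZ={A,T} ∪ P={C} → {A,C,T} (+1)
site 0, node CDPTZ: CDPZ={A,C,T} ∩ T={C} → {C} (+0)
site 1, node DZ: D={G} ∩ Z={G} → {G} (+0)
site 1, node CDZ: C={T} ∪ DZ={G} → {G,T} (+1)
site 1, node CDPZ: CDZ={G,T} ∩ P={G} → {G} (+0)
site 1, node CDPTZ: CDPZ={G} ∩ T={G} → {G} (+0)
site 2, node DZ: D={G} ∪ Z={T} → {G,T} (+1)
site 2, node CDZ: C={T} ∩ DZ={G,T} → {T} (+0)
site 2, node CDPZ: CDZ={T} ∩ P={T} → {T} (+0)
site 2, node CDPTZ: CDPZ={T} ∪ T={G} → {G,T} (+1)
site 3, node DZ: D={T} ∪ Z={A} → {A,T} (+1)
site 3, node CDZ: C={A} ∩ DZ={A,T} → {A} (+0)
site 3, node CDPZ: CDZ={A} ∪ P={G} → {A,G} (+1)
site 3, node CDPTZ: CDPZ={A,G} ∩ T={G} → {G} (+0)
site 4, node DZ: D={C} ∪ Z={G} → {C,G} (+1)
site 4, node CDZ: C={T} ∪ DZ={C,G} → {C,G,T} (+1)
site 4, node CDPZ: CDZ={C,G,T} ∩ P={G} → {G} (+0)
site 4, node CDPTZ: CDPZ={G} ∪ T={T} → {G,T} (+1)
per-site changes: [2, 1, 2, 2, 3]; total = 10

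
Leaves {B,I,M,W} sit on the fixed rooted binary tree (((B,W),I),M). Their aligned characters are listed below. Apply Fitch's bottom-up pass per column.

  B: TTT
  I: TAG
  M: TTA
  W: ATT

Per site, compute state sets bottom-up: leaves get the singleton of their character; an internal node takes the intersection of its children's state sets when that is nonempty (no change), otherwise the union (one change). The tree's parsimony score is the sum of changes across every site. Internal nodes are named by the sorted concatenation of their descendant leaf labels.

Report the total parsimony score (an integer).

4

site 0, node BW: B={T} ∪ W={A} → {A,T} (+1)
site 0, node BIW: BW={A,T} ∩ I={T} → {T} (+0)
site 0, node BIMW: BIW={T} ∩ M={T} → {T} (+0)
site 1, node BW: B={T} ∩ W={T} → {T} (+0)
site 1, node BIW: BW={T} ∪ I={A} → {A,T} (+1)
site 1, node BIMW: BIW={A,T} ∩ M={T} → {T} (+0)
site 2, node BW: B={T} ∩ W={T} → {T} (+0)
site 2, node BIW: BW={T} ∪ I={G} → {G,T} (+1)
site 2, node BIMW: BIW={G,T} ∪ M={A} → {A,G,T} (+1)
per-site changes: [1, 1, 2]; total = 4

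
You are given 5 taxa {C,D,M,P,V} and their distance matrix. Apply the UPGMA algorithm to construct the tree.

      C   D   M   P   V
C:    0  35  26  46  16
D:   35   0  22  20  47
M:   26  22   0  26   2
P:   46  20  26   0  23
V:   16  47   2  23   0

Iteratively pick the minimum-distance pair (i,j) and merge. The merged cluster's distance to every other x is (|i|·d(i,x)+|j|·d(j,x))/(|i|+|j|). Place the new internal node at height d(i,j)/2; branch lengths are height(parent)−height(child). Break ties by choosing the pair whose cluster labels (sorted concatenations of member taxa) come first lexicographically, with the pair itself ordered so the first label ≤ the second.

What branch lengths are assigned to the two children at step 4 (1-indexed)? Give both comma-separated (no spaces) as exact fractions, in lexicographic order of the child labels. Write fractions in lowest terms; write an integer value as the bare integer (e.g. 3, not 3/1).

iteration 1: select M,V (d=2); attach at lengths (1, 1); label the merged cluster MV
  updated: d(C,MV)=21, d(D,MV)=69/2, d(MV,P)=49/2
iteration 2: select D,P (d=20); attach at lengths (10, 10); label the merged cluster DP
  updated: d(C,DP)=81/2, d(DP,MV)=59/2
iteration 3: select C,MV (d=21); attach at lengths (21/2, 19/2); label the merged cluster CMV
  updated: d(CMV,DP)=199/6
iteration 4: select CMV,DP (d=199/6); attach at lengths (73/12, 79/12); label the merged cluster CDMPV
final tree: ((C:21/2,(M:1,V:1):19/2):73/12,(D:10,P:10):79/12)
total length: 164/3

73/12,79/12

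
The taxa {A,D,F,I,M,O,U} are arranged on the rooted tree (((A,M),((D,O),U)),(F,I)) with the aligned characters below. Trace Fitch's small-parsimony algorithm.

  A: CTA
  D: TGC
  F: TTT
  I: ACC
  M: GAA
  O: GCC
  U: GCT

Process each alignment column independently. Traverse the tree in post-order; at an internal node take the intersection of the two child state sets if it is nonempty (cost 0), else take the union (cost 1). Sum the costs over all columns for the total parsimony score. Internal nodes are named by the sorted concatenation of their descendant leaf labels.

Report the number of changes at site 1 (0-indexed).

4

[col 0] AM: children A:{C}, M:{G} ∪→ {C,G}; cost 1
[col 0] DO: children D:{T}, O:{G} ∪→ {G,T}; cost 1
[col 0] DOU: children DO:{G,T}, U:{G} ∩→ {G}; cost 0
[col 0] ADMOU: children AM:{C,G}, DOU:{G} ∩→ {G}; cost 0
[col 0] FI: children F:{T}, I:{A} ∪→ {A,T}; cost 1
[col 0] ADFIMOU: children ADMOU:{G}, FI:{A,T} ∪→ {A,G,T}; cost 1
[col 1] AM: children A:{T}, M:{A} ∪→ {A,T}; cost 1
[col 1] DO: children D:{G}, O:{C} ∪→ {C,G}; cost 1
[col 1] DOU: children DO:{C,G}, U:{C} ∩→ {C}; cost 0
[col 1] ADMOU: children AM:{A,T}, DOU:{C} ∪→ {A,C,T}; cost 1
[col 1] FI: children F:{T}, I:{C} ∪→ {C,T}; cost 1
[col 1] ADFIMOU: children ADMOU:{A,C,T}, FI:{C,T} ∩→ {C,T}; cost 0
[col 2] AM: children A:{A}, M:{A} ∩→ {A}; cost 0
[col 2] DO: children D:{C}, O:{C} ∩→ {C}; cost 0
[col 2] DOU: children DO:{C}, U:{T} ∪→ {C,T}; cost 1
[col 2] ADMOU: children AM:{A}, DOU:{C,T} ∪→ {A,C,T}; cost 1
[col 2] FI: children F:{T}, I:{C} ∪→ {C,T}; cost 1
[col 2] ADFIMOU: children ADMOU:{A,C,T}, FI:{C,T} ∩→ {C,T}; cost 0
per-site changes: [4, 4, 3]; total = 11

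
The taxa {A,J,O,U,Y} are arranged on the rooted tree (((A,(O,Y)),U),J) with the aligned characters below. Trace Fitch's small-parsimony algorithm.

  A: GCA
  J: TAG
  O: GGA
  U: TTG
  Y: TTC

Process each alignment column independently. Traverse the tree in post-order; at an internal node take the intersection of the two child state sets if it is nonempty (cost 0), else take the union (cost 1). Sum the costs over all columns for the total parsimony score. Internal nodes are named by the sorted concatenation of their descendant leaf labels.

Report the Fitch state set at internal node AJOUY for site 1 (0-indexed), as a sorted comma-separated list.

OY@0: {G} ∪ {T} = {G,T} (union, +1)
AOY@0: {G} ∩ {G,T} = {G} (intersection, +0)
AOUY@0: {G} ∪ {T} = {G,T} (union, +1)
AJOUY@0: {G,T} ∩ {T} = {T} (intersection, +0)
OY@1: {G} ∪ {T} = {G,T} (union, +1)
AOY@1: {C} ∪ {G,T} = {C,G,T} (union, +1)
AOUY@1: {C,G,T} ∩ {T} = {T} (intersection, +0)
AJOUY@1: {T} ∪ {A} = {A,T} (union, +1)
OY@2: {A} ∪ {C} = {A,C} (union, +1)
AOY@2: {A} ∩ {A,C} = {A} (intersection, +0)
AOUY@2: {A} ∪ {G} = {A,G} (union, +1)
AJOUY@2: {A,G} ∩ {G} = {G} (intersection, +0)
per-site changes: [2, 3, 2]; total = 7

A,T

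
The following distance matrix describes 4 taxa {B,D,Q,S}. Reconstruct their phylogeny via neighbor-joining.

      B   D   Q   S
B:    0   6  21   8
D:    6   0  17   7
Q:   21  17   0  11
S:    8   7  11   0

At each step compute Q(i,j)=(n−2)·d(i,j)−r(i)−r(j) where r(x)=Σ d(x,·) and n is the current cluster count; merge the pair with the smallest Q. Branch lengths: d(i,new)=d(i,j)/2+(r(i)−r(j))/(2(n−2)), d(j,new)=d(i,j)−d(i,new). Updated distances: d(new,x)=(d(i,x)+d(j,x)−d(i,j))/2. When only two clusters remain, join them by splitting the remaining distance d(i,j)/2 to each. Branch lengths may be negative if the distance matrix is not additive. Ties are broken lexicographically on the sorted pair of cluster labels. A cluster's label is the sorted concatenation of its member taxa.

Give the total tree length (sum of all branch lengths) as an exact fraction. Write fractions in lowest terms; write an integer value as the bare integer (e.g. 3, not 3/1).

1. join B+D (d=6, Q=-53) ⇒ BD; edges |B|=17/4, |D|=7/4
  updated: d(BD,Q)=16, d(BD,S)=9/2
2. join BD+Q (d=16, Q=-63/2) ⇒ BDQ; edges |BD|=19/4, |Q|=45/4
  updated: d(BDQ,S)=-1/4
3. join BDQ+S (d=-1/4) ⇒ BDQS; edges |BDQ|=-1/8, |S|=-1/8
final tree: (((B:17/4,D:7/4):19/4,Q:45/4):-1/8,S:-1/8)
total length: 87/4

87/4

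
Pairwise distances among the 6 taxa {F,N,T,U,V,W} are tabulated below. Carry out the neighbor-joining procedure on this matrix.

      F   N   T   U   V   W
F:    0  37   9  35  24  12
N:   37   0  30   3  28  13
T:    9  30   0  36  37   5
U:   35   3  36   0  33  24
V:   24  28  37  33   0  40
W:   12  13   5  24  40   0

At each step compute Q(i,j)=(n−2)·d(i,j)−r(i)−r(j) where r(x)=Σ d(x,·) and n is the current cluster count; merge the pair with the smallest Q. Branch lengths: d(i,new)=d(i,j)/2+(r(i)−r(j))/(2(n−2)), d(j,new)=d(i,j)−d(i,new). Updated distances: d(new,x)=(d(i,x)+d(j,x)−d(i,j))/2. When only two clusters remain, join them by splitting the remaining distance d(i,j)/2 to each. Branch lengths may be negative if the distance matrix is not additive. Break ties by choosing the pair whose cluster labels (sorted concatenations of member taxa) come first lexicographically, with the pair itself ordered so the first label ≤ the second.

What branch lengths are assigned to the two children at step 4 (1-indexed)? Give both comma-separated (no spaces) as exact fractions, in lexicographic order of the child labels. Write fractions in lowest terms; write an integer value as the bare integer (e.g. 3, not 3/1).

61/16,51/16

1. join N+U (d=3, Q=-230) ⇒ NU; edges |N|=-1, |U|=4
  updated: d(F,NU)=69/2, d(NU,T)=63/2, d(NU,V)=29, d(NU,W)=17
2. join NU+V (d=29, Q=-155) ⇒ NUV; edges |NU|=23/2, |V|=35/2
  updated: d(F,NUV)=59/4, d(NUV,T)=79/4, d(NUV,W)=14
3. join F+NUV (d=59/4, Q=-219/4) ⇒ FNUV; edges |F|=67/16, |NUV|=169/16
  updated: d(FNUV,T)=7, d(FNUV,W)=45/8
4. join FNUV+T (d=7, Q=-141/8) ⇒ FNTUV; edges |FNUV|=61/16, |T|=51/16
  updated: d(FNTUV,W)=29/16
5. join FNTUV+W (d=29/16) ⇒ FNTUVW; edges |FNTUV|=29/32, |W|=29/32
final tree: (((F:67/16,((N:-1,U:4):23/2,V:35/2):169/16):61/16,T:51/16):29/32,W:29/32)
total length: 889/16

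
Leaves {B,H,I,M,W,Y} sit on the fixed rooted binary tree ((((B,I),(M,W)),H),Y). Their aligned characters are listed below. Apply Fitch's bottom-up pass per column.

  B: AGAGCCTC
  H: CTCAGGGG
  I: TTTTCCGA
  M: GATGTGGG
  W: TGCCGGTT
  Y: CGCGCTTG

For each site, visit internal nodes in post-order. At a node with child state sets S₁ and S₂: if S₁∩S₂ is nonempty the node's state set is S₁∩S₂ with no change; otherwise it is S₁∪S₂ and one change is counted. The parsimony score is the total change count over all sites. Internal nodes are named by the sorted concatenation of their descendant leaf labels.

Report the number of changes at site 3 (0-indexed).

3

site 0, node BI: B={A} ∪ I={T} → {A,T} (+1)
site 0, node MW: M={G} ∪ W={T} → {G,T} (+1)
site 0, node BIMW: BI={A,T} ∩ MW={G,T} → {T} (+0)
site 0, node BHIMW: BIMW={T} ∪ H={C} → {C,T} (+1)
site 0, node BHIMWY: BHIMW={C,T} ∩ Y={C} → {C} (+0)
site 1, node BI: B={G} ∪ I={T} → {G,T} (+1)
site 1, node MW: M={A} ∪ W={G} → {A,G} (+1)
site 1, node BIMW: BI={G,T} ∩ MW={A,G} → {G} (+0)
site 1, node BHIMW: BIMW={G} ∪ H={T} → {G,T} (+1)
site 1, node BHIMWY: BHIMW={G,T} ∩ Y={G} → {G} (+0)
site 2, node BI: B={A} ∪ I={T} → {A,T} (+1)
site 2, node MW: M={T} ∪ W={C} → {C,T} (+1)
site 2, node BIMW: BI={A,T} ∩ MW={C,T} → {T} (+0)
site 2, node BHIMW: BIMW={T} ∪ H={C} → {C,T} (+1)
site 2, node BHIMWY: BHIMW={C,T} ∩ Y={C} → {C} (+0)
site 3, node BI: B={G} ∪ I={T} → {G,T} (+1)
site 3, node MW: M={G} ∪ W={C} → {C,G} (+1)
site 3, node BIMW: BI={G,T} ∩ MW={C,G} → {G} (+0)
site 3, node BHIMW: BIMW={G} ∪ H={A} → {A,G} (+1)
site 3, node BHIMWY: BHIMW={A,G} ∩ Y={G} → {G} (+0)
site 4, node BI: B={C} ∩ I={C} → {C} (+0)
site 4, node MW: M={T} ∪ W={G} → {G,T} (+1)
site 4, node BIMW: BI={C} ∪ MW={G,T} → {C,G,T} (+1)
site 4, node BHIMW: BIMW={C,G,T} ∩ H={G} → {G} (+0)
site 4, node BHIMWY: BHIMW={G} ∪ Y={C} → {C,G} (+1)
site 5, node BI: B={C} ∩ I={C} → {C} (+0)
site 5, node MW: M={G} ∩ W={G} → {G} (+0)
site 5, node BIMW: BI={C} ∪ MW={G} → {C,G} (+1)
site 5, node BHIMW: BIMW={C,G} ∩ H={G} → {G} (+0)
site 5, node BHIMWY: BHIMW={G} ∪ Y={T} → {G,T} (+1)
site 6, node BI: B={T} ∪ I={G} → {G,T} (+1)
site 6, node MW: M={G} ∪ W={T} → {G,T} (+1)
site 6, node BIMW: BI={G,T} ∩ MW={G,T} → {G,T} (+0)
site 6, node BHIMW: BIMW={G,T} ∩ H={G} → {G} (+0)
site 6, node BHIMWY: BHIMW={G} ∪ Y={T} → {G,T} (+1)
site 7, node BI: B={C} ∪ I={A} → {A,C} (+1)
site 7, node MW: M={G} ∪ W={T} → {G,T} (+1)
site 7, node BIMW: BI={A,C} ∪ MW={G,T} → {A,C,G,T} (+1)
site 7, node BHIMW: BIMW={A,C,G,T} ∩ H={G} → {G} (+0)
site 7, node BHIMWY: BHIMW={G} ∩ Y={G} → {G} (+0)
per-site changes: [3, 3, 3, 3, 3, 2, 3, 3]; total = 23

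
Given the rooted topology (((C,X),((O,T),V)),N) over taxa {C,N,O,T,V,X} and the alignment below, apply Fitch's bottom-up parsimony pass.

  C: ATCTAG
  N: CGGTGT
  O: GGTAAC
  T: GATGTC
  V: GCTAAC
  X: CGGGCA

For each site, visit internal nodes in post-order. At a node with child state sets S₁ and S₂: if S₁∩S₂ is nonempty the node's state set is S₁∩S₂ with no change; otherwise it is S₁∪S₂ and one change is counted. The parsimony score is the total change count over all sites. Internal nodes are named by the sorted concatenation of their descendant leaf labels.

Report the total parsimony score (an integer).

16

[col 0] CX: children C:{A}, X:{C} ∪→ {A,C}; cost 1
[col 0] OT: children O:{G}, T:{G} ∩→ {G}; cost 0
[col 0] OTV: children OT:{G}, V:{G} ∩→ {G}; cost 0
[col 0] COTVX: children CX:{A,C}, OTV:{G} ∪→ {A,C,G}; cost 1
[col 0] CNOTVX: children COTVX:{A,C,G}, N:{C} ∩→ {C}; cost 0
[col 1] CX: children C:{T}, X:{G} ∪→ {G,T}; cost 1
[col 1] OT: children O:{G}, T:{A} ∪→ {A,G}; cost 1
[col 1] OTV: children OT:{A,G}, V:{C} ∪→ {A,C,G}; cost 1
[col 1] COTVX: children CX:{G,T}, OTV:{A,C,G} ∩→ {G}; cost 0
[col 1] CNOTVX: children COTVX:{G}, N:{G} ∩→ {G}; cost 0
[col 2] CX: children C:{C}, X:{G} ∪→ {C,G}; cost 1
[col 2] OT: children O:{T}, T:{T} ∩→ {T}; cost 0
[col 2] OTV: children OT:{T}, V:{T} ∩→ {T}; cost 0
[col 2] COTVX: children CX:{C,G}, OTV:{T} ∪→ {C,G,T}; cost 1
[col 2] CNOTVX: children COTVX:{C,G,T}, N:{G} ∩→ {G}; cost 0
[col 3] CX: children C:{T}, X:{G} ∪→ {G,T}; cost 1
[col 3] OT: children O:{A}, T:{G} ∪→ {A,G}; cost 1
[col 3] OTV: children OT:{A,G}, V:{A} ∩→ {A}; cost 0
[col 3] COTVX: children CX:{G,T}, OTV:{A} ∪→ {A,G,T}; cost 1
[col 3] CNOTVX: children COTVX:{A,G,T}, N:{T} ∩→ {T}; cost 0
[col 4] CX: children C:{A}, X:{C} ∪→ {A,C}; cost 1
[col 4] OT: children O:{A}, T:{T} ∪→ {A,T}; cost 1
[col 4] OTV: children OT:{A,T}, V:{A} ∩→ {A}; cost 0
[col 4] COTVX: children CX:{A,C}, OTV:{A} ∩→ {A}; cost 0
[col 4] CNOTVX: children COTVX:{A}, N:{G} ∪→ {A,G}; cost 1
[col 5] CX: children C:{G}, X:{A} ∪→ {A,G}; cost 1
[col 5] OT: children O:{C}, T:{C} ∩→ {C}; cost 0
[col 5] OTV: children OT:{C}, V:{C} ∩→ {C}; cost 0
[col 5] COTVX: children CX:{A,G}, OTV:{C} ∪→ {A,C,G}; cost 1
[col 5] CNOTVX: children COTVX:{A,C,G}, N:{T} ∪→ {A,C,G,T}; cost 1
per-site changes: [2, 3, 2, 3, 3, 3]; total = 16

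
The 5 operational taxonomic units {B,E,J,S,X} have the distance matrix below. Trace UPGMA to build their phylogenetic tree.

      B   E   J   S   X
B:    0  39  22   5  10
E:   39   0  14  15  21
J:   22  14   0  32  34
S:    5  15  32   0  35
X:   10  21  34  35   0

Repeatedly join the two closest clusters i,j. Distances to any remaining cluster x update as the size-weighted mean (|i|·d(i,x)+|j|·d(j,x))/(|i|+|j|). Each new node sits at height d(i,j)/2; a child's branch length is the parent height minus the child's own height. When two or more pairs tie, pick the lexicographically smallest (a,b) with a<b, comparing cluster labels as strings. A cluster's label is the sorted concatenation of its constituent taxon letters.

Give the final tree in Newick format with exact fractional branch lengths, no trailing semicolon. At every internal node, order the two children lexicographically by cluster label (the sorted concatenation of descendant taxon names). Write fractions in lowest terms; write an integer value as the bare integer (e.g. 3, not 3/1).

iteration 1: select B,S (d=5); attach at lengths (5/2, 5/2); label the merged cluster BS
  updated: d(BS,E)=27, d(BS,J)=27, d(BS,X)=45/2
iteration 2: select E,J (d=14); attach at lengths (7, 7); label the merged cluster EJ
  updated: d(BS,EJ)=27, d(EJ,X)=55/2
iteration 3: select BS,X (d=45/2); attach at lengths (35/4, 45/4); label the merged cluster BSX
  updated: d(BSX,EJ)=163/6
iteration 4: select BSX,EJ (d=163/6); attach at lengths (7/3, 79/12); label the merged cluster BEJSX
final tree: (((B:5/2,S:5/2):35/4,X:45/4):7/3,(E:7,J:7):79/12)
total length: 575/12

(((B:5/2,S:5/2):35/4,X:45/4):7/3,(E:7,J:7):79/12)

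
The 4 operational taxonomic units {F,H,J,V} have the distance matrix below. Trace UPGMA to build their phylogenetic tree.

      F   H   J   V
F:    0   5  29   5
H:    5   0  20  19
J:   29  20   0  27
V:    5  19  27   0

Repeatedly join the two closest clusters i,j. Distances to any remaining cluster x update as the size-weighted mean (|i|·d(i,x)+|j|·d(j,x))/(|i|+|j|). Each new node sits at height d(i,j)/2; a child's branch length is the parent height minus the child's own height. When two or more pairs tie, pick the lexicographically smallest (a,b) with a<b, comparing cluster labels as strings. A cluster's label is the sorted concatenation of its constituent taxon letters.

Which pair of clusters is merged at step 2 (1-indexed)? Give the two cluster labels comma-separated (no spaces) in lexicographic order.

1. join F+H (d=5) ⇒ FH; edges |F|=5/2, |H|=5/2
  updated: d(FH,J)=49/2, d(FH,V)=12
2. join FH+V (d=12) ⇒ FHV; edges |FH|=7/2, |V|=6
  updated: d(FHV,J)=76/3
3. join FHV+J (d=76/3) ⇒ FHJV; edges |FHV|=20/3, |J|=38/3
final tree: (((F:5/2,H:5/2):7/2,V:6):20/3,J:38/3)
total length: 203/6

FH,V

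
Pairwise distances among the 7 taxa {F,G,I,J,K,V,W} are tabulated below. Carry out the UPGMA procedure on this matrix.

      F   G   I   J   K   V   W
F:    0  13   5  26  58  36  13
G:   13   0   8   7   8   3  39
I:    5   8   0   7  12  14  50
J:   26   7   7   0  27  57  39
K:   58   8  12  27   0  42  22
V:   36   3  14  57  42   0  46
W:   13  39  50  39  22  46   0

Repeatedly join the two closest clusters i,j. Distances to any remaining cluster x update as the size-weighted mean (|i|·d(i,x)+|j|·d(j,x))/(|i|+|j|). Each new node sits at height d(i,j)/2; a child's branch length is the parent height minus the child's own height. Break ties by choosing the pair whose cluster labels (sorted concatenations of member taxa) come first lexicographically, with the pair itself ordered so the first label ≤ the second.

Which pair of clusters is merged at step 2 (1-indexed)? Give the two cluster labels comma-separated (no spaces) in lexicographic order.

step 1: merge (G,V) at d=3; branch lengths G→3/2, V→3/2; new cluster GV
  updated: d(F,GV)=49/2, d(GV,I)=11, d(GV,J)=32, d(GV,K)=25, d(GV,W)=85/2
step 2: merge (F,I) at d=5; branch lengths F→5/2, I→5/2; new cluster FI
  updated: d(FI,GV)=71/4, d(FI,J)=33/2, d(FI,K)=35, d(FI,W)=63/2
step 3: merge (FI,J) at d=33/2; branch lengths FI→23/4, J→33/4; new cluster FIJ
  updated: d(FIJ,GV)=45/2, d(FIJ,K)=97/3, d(FIJ,W)=34
step 4: merge (K,W) at d=22; branch lengths K→11, W→11; new cluster KW
  updated: d(FIJ,KW)=199/6, d(GV,KW)=135/4
step 5: merge (FIJ,GV) at d=45/2; branch lengths FIJ→3, GV→39/4; new cluster FGIJV
  updated: d(FGIJV,KW)=167/5
step 6: merge (FGIJV,KW) at d=167/5; branch lengths FGIJV→109/20, KW→57/10; new cluster FGIJKVW
final tree: ((((F:5/2,I:5/2):23/4,J:33/4):3,(G:3/2,V:3/2):39/4):109/20,(K:11,W:11):57/10)
total length: 679/10

F,I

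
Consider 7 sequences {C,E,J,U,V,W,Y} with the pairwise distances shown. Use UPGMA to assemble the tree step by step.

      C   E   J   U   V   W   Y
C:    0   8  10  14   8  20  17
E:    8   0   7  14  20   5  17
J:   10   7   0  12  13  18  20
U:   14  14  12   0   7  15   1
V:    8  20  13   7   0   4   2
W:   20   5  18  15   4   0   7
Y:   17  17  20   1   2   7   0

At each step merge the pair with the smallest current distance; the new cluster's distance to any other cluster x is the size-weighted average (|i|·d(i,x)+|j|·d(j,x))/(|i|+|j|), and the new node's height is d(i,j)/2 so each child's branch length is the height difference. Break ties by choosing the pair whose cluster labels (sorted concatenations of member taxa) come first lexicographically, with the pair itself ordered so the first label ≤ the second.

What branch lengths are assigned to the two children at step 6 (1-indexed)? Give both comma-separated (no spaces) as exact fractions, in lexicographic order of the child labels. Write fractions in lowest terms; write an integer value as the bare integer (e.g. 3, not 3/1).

1. join U+Y (d=1) ⇒ UY; edges |U|=1/2, |Y|=1/2
  updated: d(C,UY)=31/2, d(E,UY)=31/2, d(J,UY)=16, d(UY,V)=9/2, d(UY,W)=11
2. join V+W (d=4) ⇒ VW; edges |V|=2, |W|=2
  updated: d(C,VW)=14, d(E,VW)=25/2, d(J,VW)=31/2, d(UY,VW)=31/4
3. join E+J (d=7) ⇒ EJ; edges |E|=7/2, |J|=7/2
  updated: d(C,EJ)=9, d(EJ,UY)=63/4, d(EJ,VW)=14
4. join UY+VW (d=31/4) ⇒ UVWY; edges |UY|=27/8, |VW|=15/8
  updated: d(C,UVWY)=59/4, d(EJ,UVWY)=119/8
5. join C+EJ (d=9) ⇒ CEJ; edges |C|=9/2, |EJ|=1
  updated: d(CEJ,UVWY)=89/6
6. join CEJ+UVWY (d=89/6) ⇒ CEJUVWY; edges |CEJ|=35/12, |UVWY|=85/24
final tree: ((C:9/2,(E:7/2,J:7/2):1):35/12,((U:1/2,Y:1/2):27/8,(V:2,W:2):15/8):85/24)
total length: 701/24

35/12,85/24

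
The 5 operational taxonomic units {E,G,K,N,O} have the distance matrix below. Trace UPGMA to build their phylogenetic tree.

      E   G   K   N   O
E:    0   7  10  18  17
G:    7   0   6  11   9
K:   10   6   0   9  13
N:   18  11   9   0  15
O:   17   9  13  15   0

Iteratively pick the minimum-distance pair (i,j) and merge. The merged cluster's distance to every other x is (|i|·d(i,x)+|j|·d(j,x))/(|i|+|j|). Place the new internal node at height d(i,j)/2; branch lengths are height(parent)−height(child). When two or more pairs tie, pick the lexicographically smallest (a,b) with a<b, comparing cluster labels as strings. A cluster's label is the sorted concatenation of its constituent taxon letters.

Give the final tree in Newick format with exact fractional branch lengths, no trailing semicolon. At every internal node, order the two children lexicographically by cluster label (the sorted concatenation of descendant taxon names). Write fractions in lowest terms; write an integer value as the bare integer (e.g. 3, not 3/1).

(((E:17/4,(G:3,K:3):5/4):25/12,N:19/3):5/12,O:27/4)

1. join G+K (d=6) ⇒ GK; edges |G|=3, |K|=3
  updated: d(E,GK)=17/2, d(GK,N)=10, d(GK,O)=11
2. join E+GK (d=17/2) ⇒ EGK; edges |E|=17/4, |GK|=5/4
  updated: d(EGK,N)=38/3, d(EGK,O)=13
3. join EGK+N (d=38/3) ⇒ EGKN; edges |EGK|=25/12, |N|=19/3
  updated: d(EGKN,O)=27/2
4. join EGKN+O (d=27/2) ⇒ EGKNO; edges |EGKN|=5/12, |O|=27/4
final tree: (((E:17/4,(G:3,K:3):5/4):25/12,N:19/3):5/12,O:27/4)
total length: 325/12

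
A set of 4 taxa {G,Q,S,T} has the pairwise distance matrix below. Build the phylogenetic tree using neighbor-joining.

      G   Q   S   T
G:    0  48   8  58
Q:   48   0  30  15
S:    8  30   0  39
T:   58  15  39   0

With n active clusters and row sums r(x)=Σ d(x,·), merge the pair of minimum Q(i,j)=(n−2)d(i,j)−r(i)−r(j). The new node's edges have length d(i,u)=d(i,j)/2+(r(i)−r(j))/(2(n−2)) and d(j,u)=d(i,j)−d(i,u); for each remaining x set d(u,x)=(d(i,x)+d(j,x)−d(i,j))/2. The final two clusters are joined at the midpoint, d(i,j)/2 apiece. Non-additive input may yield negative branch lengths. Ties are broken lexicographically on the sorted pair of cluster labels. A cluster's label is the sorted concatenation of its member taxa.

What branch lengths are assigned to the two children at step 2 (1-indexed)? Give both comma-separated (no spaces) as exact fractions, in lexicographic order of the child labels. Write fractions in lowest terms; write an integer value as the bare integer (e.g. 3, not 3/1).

step 1: merge (G,S) at d=8, Q=-175; branch lengths G→53/4, S→-21/4; new cluster GS
  updated: d(GS,Q)=35, d(GS,T)=89/2
step 2: merge (GS,Q) at d=35, Q=-189/2; branch lengths GS→129/4, Q→11/4; new cluster GQS
  updated: d(GQS,T)=49/4
step 3: merge (GQS,T) at d=49/4; branch lengths GQS→49/8, T→49/8; new cluster GQST
final tree: (((G:53/4,S:-21/4):129/4,Q:11/4):49/8,T:49/8)
total length: 221/4

129/4,11/4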